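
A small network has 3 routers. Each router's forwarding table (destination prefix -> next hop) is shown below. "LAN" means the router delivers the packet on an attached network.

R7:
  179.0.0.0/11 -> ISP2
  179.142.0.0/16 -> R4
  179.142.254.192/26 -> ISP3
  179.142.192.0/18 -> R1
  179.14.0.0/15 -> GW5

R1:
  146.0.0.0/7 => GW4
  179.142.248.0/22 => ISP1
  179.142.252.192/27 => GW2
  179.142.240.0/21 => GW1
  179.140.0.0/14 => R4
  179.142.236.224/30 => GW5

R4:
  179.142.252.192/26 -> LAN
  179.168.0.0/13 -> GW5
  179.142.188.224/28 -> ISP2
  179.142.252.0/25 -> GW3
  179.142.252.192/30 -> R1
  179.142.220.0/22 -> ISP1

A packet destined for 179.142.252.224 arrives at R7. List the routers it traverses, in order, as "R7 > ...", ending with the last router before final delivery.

R7 > R1 > R4

At R7: longest match for 179.142.252.224 is 179.142.192.0/18 -> R1
At R1: longest match for 179.142.252.224 is 179.140.0.0/14 -> R4
At R4: longest match for 179.142.252.224 is 179.142.252.192/26 -> LAN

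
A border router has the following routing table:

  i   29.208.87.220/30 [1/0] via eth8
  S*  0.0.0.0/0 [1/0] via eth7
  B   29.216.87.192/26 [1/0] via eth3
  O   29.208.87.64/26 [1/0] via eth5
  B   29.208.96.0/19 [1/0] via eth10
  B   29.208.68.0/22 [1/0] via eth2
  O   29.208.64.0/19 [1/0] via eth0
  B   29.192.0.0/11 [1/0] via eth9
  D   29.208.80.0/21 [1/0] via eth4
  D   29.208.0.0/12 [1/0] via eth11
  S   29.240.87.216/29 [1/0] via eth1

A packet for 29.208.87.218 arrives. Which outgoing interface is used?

Routes whose prefix contains 29.208.87.218:
  0.0.0.0/0 (default, matches everything) -> eth7
  29.192.0.0/11 (29.192.0.0 - 29.223.255.255) -> eth9
  29.208.0.0/12 (29.208.0.0 - 29.223.255.255) -> eth11
  29.208.64.0/19 (29.208.64.0 - 29.208.95.255) -> eth0
  29.208.80.0/21 (29.208.80.0 - 29.208.87.255) -> eth4
More-specific entries that do NOT match:
  29.208.87.220/30 (29.208.87.220 - 29.208.87.223) does not contain 29.208.87.218
  29.240.87.216/29 (29.240.87.216 - 29.240.87.223) does not contain 29.208.87.218
  29.216.87.192/26 (29.216.87.192 - 29.216.87.255) does not contain 29.208.87.218
  29.208.87.64/26 (29.208.87.64 - 29.208.87.127) does not contain 29.208.87.218
  29.208.68.0/22 (29.208.68.0 - 29.208.71.255) does not contain 29.208.87.218
Longest matching prefix is /21 -> interface eth4.

eth4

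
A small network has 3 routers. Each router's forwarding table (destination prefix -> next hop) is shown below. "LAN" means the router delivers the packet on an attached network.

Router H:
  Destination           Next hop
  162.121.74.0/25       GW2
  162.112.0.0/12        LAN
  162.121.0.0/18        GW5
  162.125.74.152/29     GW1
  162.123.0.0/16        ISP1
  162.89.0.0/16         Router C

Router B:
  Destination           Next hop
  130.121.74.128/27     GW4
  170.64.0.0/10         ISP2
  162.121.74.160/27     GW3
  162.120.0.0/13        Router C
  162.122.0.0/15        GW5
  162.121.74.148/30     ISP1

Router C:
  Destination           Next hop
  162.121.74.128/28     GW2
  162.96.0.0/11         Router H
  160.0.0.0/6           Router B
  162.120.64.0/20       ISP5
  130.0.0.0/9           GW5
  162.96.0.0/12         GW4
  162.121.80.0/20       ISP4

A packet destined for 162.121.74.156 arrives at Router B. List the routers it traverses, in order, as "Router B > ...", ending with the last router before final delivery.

At Router B: longest match for 162.121.74.156 is 162.120.0.0/13 -> Router C
At Router C: longest match for 162.121.74.156 is 162.96.0.0/11 -> Router H
At Router H: longest match for 162.121.74.156 is 162.112.0.0/12 -> LAN

Router B > Router C > Router H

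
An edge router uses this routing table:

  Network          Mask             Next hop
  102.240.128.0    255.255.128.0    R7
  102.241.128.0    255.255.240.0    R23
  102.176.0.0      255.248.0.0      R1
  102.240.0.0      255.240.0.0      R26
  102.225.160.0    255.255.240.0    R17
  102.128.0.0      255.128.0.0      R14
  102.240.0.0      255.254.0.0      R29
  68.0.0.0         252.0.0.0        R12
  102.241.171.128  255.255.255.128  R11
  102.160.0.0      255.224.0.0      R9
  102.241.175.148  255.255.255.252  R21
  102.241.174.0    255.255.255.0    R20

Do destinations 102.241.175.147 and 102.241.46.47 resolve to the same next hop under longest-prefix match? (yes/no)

yes

102.241.175.147: longest match 102.240.0.0/15 -> R29
102.241.46.47: longest match 102.240.0.0/15 -> R29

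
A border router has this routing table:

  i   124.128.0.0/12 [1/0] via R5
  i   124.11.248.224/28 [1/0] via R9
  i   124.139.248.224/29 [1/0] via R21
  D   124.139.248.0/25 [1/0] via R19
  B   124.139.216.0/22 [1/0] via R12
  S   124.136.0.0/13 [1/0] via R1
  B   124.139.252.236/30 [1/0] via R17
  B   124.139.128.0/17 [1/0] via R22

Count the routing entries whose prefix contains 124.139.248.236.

3

Prefixes containing 124.139.248.236:
  124.128.0.0/12 (124.128.0.0 - 124.143.255.255)
  124.136.0.0/13 (124.136.0.0 - 124.143.255.255)
  124.139.128.0/17 (124.139.128.0 - 124.139.255.255)
Total matching entries: 3.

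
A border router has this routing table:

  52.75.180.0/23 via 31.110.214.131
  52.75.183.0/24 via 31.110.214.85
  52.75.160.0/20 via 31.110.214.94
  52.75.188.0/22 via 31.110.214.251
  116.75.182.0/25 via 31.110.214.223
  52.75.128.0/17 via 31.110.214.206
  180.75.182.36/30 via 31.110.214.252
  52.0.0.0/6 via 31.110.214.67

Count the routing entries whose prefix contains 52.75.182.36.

Prefixes containing 52.75.182.36:
  52.0.0.0/6 (52.0.0.0 - 55.255.255.255)
  52.75.128.0/17 (52.75.128.0 - 52.75.255.255)
Total matching entries: 2.

2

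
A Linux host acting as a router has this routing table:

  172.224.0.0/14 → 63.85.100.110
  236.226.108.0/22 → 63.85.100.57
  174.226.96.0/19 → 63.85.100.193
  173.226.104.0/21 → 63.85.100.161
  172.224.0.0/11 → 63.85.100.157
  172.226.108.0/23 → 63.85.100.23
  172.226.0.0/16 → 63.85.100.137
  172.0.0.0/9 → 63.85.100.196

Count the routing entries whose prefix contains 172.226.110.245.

Prefixes containing 172.226.110.245:
  172.224.0.0/11 (172.224.0.0 - 172.255.255.255)
  172.224.0.0/14 (172.224.0.0 - 172.227.255.255)
  172.226.0.0/16 (172.226.0.0 - 172.226.255.255)
Total matching entries: 3.

3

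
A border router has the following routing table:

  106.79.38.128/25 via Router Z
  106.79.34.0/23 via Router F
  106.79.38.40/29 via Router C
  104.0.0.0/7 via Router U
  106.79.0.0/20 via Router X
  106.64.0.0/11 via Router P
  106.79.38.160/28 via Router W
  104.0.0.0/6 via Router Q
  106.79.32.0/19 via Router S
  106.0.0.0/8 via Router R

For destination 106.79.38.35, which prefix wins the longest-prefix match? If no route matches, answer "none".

Entries matching 106.79.38.35:
  104.0.0.0/6 (104.0.0.0 - 107.255.255.255)
  106.0.0.0/8 (106.0.0.0 - 106.255.255.255)
  106.64.0.0/11 (106.64.0.0 - 106.95.255.255)
  106.79.32.0/19 (106.79.32.0 - 106.79.63.255)
Most specific is 106.79.32.0/19.

106.79.32.0/19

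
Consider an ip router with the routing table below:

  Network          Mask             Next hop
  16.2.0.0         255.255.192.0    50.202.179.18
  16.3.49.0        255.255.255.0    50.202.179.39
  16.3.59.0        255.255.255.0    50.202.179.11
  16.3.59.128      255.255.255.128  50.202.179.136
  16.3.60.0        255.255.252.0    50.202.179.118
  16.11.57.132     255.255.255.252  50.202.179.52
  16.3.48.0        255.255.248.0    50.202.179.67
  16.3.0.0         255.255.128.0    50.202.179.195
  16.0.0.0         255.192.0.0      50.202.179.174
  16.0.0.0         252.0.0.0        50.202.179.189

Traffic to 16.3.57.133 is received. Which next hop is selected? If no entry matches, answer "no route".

50.202.179.195

Routes whose prefix contains 16.3.57.133:
  16.0.0.0/6 (16.0.0.0 - 19.255.255.255) -> 50.202.179.189
  16.0.0.0/10 (16.0.0.0 - 16.63.255.255) -> 50.202.179.174
  16.3.0.0/17 (16.3.0.0 - 16.3.127.255) -> 50.202.179.195
More-specific entries that do NOT match:
  16.11.57.132/30 (16.11.57.132 - 16.11.57.135) does not contain 16.3.57.133
  16.3.59.128/25 (16.3.59.128 - 16.3.59.255) does not contain 16.3.57.133
  16.3.49.0/24 (16.3.49.0 - 16.3.49.255) does not contain 16.3.57.133
  16.3.59.0/24 (16.3.59.0 - 16.3.59.255) does not contain 16.3.57.133
  16.3.60.0/22 (16.3.60.0 - 16.3.63.255) does not contain 16.3.57.133
  16.3.48.0/21 (16.3.48.0 - 16.3.55.255) does not contain 16.3.57.133
  16.2.0.0/18 (16.2.0.0 - 16.2.63.255) does not contain 16.3.57.133
Longest matching prefix is /17 -> next hop 50.202.179.195.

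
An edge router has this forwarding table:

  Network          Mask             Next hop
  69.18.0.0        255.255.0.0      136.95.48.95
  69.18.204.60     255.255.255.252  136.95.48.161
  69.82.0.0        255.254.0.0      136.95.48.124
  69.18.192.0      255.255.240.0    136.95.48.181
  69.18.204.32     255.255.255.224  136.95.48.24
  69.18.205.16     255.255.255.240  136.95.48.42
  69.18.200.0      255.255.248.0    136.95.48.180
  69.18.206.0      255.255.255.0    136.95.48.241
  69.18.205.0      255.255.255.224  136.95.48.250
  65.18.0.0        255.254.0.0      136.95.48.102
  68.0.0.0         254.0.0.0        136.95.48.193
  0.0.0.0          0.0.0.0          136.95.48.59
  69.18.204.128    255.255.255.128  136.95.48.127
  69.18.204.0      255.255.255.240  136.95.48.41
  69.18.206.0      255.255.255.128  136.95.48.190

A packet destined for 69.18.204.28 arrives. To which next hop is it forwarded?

136.95.48.180

Routes whose prefix contains 69.18.204.28:
  0.0.0.0/0 (default, matches everything) -> 136.95.48.59
  68.0.0.0/7 (68.0.0.0 - 69.255.255.255) -> 136.95.48.193
  69.18.0.0/16 (69.18.0.0 - 69.18.255.255) -> 136.95.48.95
  69.18.192.0/20 (69.18.192.0 - 69.18.207.255) -> 136.95.48.181
  69.18.200.0/21 (69.18.200.0 - 69.18.207.255) -> 136.95.48.180
More-specific entries that do NOT match:
  69.18.204.60/30 (69.18.204.60 - 69.18.204.63) does not contain 69.18.204.28
  69.18.205.16/28 (69.18.205.16 - 69.18.205.31) does not contain 69.18.204.28
  69.18.204.0/28 (69.18.204.0 - 69.18.204.15) does not contain 69.18.204.28
  69.18.204.32/27 (69.18.204.32 - 69.18.204.63) does not contain 69.18.204.28
  69.18.205.0/27 (69.18.205.0 - 69.18.205.31) does not contain 69.18.204.28
  69.18.204.128/25 (69.18.204.128 - 69.18.204.255) does not contain 69.18.204.28
  69.18.206.0/25 (69.18.206.0 - 69.18.206.127) does not contain 69.18.204.28
  69.18.206.0/24 (69.18.206.0 - 69.18.206.255) does not contain 69.18.204.28
Longest matching prefix is /21 -> next hop 136.95.48.180.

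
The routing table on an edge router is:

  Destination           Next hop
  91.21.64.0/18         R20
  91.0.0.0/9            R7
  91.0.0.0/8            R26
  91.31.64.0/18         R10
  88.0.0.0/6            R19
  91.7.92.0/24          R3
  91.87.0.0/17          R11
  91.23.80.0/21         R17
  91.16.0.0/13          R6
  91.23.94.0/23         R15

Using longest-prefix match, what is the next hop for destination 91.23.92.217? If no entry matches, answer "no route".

Routes whose prefix contains 91.23.92.217:
  88.0.0.0/6 (88.0.0.0 - 91.255.255.255) -> R19
  91.0.0.0/8 (91.0.0.0 - 91.255.255.255) -> R26
  91.0.0.0/9 (91.0.0.0 - 91.127.255.255) -> R7
  91.16.0.0/13 (91.16.0.0 - 91.23.255.255) -> R6
More-specific entries that do NOT match:
  91.7.92.0/24 (91.7.92.0 - 91.7.92.255) does not contain 91.23.92.217
  91.23.94.0/23 (91.23.94.0 - 91.23.95.255) does not contain 91.23.92.217
  91.23.80.0/21 (91.23.80.0 - 91.23.87.255) does not contain 91.23.92.217
  91.21.64.0/18 (91.21.64.0 - 91.21.127.255) does not contain 91.23.92.217
  91.31.64.0/18 (91.31.64.0 - 91.31.127.255) does not contain 91.23.92.217
  91.87.0.0/17 (91.87.0.0 - 91.87.127.255) does not contain 91.23.92.217
Longest matching prefix is /13 -> next hop R6.

R6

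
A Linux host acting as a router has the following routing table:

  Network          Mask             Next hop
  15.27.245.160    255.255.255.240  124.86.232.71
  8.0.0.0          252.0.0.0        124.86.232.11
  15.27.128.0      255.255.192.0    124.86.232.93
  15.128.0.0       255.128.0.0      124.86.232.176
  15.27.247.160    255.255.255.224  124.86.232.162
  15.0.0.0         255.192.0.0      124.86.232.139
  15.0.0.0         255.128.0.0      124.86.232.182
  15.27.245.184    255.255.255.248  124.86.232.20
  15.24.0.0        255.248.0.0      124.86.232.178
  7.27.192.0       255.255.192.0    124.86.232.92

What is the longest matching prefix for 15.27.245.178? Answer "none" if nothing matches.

Entries matching 15.27.245.178:
  15.0.0.0/9 (15.0.0.0 - 15.127.255.255)
  15.0.0.0/10 (15.0.0.0 - 15.63.255.255)
  15.24.0.0/13 (15.24.0.0 - 15.31.255.255)
Most specific is 15.24.0.0/13.

15.24.0.0/13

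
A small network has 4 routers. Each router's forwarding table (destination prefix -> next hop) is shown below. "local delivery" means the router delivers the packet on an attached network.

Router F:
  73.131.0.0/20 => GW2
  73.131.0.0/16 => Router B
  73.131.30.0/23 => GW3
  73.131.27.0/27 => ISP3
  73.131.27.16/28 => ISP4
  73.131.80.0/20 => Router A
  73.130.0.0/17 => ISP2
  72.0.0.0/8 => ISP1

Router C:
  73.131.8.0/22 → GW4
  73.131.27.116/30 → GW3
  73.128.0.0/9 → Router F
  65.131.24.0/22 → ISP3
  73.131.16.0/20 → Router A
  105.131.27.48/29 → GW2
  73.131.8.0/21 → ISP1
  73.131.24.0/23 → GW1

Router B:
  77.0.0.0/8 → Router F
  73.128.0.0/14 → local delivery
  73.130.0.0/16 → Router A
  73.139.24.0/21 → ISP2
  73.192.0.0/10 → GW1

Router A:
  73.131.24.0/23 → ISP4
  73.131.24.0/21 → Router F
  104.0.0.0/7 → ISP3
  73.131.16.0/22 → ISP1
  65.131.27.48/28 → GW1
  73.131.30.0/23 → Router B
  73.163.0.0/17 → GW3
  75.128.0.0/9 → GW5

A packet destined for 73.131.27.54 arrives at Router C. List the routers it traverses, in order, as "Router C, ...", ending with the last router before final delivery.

Router C, Router A, Router F, Router B

At Router C: longest match for 73.131.27.54 is 73.131.16.0/20 -> Router A
At Router A: longest match for 73.131.27.54 is 73.131.24.0/21 -> Router F
At Router F: longest match for 73.131.27.54 is 73.131.0.0/16 -> Router B
At Router B: longest match for 73.131.27.54 is 73.128.0.0/14 -> local delivery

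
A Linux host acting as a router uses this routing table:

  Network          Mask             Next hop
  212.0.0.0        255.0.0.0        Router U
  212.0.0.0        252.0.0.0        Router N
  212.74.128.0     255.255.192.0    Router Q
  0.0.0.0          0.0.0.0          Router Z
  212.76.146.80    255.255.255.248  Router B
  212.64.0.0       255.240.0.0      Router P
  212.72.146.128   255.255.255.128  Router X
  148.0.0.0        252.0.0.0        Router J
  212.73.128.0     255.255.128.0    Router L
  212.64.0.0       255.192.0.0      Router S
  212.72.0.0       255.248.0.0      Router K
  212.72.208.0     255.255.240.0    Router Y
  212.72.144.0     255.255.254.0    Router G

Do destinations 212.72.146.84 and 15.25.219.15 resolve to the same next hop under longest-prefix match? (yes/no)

no

212.72.146.84: longest match 212.72.0.0/13 -> Router K
15.25.219.15: longest match 0.0.0.0/0 -> Router Z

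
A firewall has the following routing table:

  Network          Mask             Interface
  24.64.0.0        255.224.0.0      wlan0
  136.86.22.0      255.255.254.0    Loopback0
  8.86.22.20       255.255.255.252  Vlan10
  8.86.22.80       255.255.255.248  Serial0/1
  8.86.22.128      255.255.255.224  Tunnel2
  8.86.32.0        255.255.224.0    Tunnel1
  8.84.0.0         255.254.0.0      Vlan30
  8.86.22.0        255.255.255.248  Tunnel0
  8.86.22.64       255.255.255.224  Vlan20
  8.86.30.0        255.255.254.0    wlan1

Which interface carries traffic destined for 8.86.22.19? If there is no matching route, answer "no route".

No entry's prefix contains 8.86.22.19; there is no default route.

no route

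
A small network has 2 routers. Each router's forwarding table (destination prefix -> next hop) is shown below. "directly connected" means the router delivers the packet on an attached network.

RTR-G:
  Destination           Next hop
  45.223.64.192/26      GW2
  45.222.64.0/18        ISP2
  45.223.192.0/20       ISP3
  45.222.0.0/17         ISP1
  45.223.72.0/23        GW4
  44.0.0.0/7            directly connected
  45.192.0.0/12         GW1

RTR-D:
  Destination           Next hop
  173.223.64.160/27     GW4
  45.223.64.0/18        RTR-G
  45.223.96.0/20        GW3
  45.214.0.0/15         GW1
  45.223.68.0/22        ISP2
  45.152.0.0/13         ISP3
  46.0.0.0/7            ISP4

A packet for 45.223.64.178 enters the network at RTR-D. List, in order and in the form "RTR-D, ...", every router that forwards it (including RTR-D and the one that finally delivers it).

At RTR-D: longest match for 45.223.64.178 is 45.223.64.0/18 -> RTR-G
At RTR-G: longest match for 45.223.64.178 is 44.0.0.0/7 -> directly connected

RTR-D, RTR-G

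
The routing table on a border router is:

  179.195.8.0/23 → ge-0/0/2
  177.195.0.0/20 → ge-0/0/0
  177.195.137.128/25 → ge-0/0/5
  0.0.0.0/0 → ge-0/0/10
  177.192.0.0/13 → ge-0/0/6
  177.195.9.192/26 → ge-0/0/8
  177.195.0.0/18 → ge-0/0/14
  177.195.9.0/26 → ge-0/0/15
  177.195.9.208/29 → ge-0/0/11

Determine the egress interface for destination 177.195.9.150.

Routes whose prefix contains 177.195.9.150:
  0.0.0.0/0 (default, matches everything) -> ge-0/0/10
  177.192.0.0/13 (177.192.0.0 - 177.199.255.255) -> ge-0/0/6
  177.195.0.0/18 (177.195.0.0 - 177.195.63.255) -> ge-0/0/14
  177.195.0.0/20 (177.195.0.0 - 177.195.15.255) -> ge-0/0/0
More-specific entries that do NOT match:
  177.195.9.208/29 (177.195.9.208 - 177.195.9.215) does not contain 177.195.9.150
  177.195.9.192/26 (177.195.9.192 - 177.195.9.255) does not contain 177.195.9.150
  177.195.9.0/26 (177.195.9.0 - 177.195.9.63) does not contain 177.195.9.150
  177.195.137.128/25 (177.195.137.128 - 177.195.137.255) does not contain 177.195.9.150
  179.195.8.0/23 (179.195.8.0 - 179.195.9.255) does not contain 177.195.9.150
Longest matching prefix is /20 -> interface ge-0/0/0.

ge-0/0/0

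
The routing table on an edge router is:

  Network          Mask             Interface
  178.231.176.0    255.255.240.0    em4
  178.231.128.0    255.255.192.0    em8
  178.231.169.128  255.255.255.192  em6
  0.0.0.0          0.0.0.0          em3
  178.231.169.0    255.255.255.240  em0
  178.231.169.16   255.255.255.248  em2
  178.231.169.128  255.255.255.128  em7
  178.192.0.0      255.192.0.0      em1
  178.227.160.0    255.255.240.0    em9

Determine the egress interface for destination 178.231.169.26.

Routes whose prefix contains 178.231.169.26:
  0.0.0.0/0 (default, matches everything) -> em3
  178.192.0.0/10 (178.192.0.0 - 178.255.255.255) -> em1
  178.231.128.0/18 (178.231.128.0 - 178.231.191.255) -> em8
More-specific entries that do NOT match:
  178.231.169.16/29 (178.231.169.16 - 178.231.169.23) does not contain 178.231.169.26
  178.231.169.0/28 (178.231.169.0 - 178.231.169.15) does not contain 178.231.169.26
  178.231.169.128/26 (178.231.169.128 - 178.231.169.191) does not contain 178.231.169.26
  178.231.169.128/25 (178.231.169.128 - 178.231.169.255) does not contain 178.231.169.26
  178.231.176.0/20 (178.231.176.0 - 178.231.191.255) does not contain 178.231.169.26
  178.227.160.0/20 (178.227.160.0 - 178.227.175.255) does not contain 178.231.169.26
Longest matching prefix is /18 -> interface em8.

em8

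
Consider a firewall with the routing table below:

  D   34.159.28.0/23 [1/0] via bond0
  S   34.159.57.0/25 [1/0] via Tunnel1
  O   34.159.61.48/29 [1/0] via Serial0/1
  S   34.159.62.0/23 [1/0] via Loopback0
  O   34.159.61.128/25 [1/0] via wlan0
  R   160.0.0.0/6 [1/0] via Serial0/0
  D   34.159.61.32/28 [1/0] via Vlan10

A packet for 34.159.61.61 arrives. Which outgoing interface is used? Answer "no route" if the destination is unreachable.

No entry's prefix contains 34.159.61.61; there is no default route.

no route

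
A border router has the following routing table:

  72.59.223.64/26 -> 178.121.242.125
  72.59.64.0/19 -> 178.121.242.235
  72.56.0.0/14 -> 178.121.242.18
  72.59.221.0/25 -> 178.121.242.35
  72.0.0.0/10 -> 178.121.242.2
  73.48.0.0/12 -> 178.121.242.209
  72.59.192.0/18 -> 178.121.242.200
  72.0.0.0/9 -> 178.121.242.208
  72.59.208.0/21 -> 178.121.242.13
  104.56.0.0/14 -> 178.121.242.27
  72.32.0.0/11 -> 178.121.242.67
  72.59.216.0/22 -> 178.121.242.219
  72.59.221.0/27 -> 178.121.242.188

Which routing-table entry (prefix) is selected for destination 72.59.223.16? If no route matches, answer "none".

Entries matching 72.59.223.16:
  72.0.0.0/9 (72.0.0.0 - 72.127.255.255)
  72.0.0.0/10 (72.0.0.0 - 72.63.255.255)
  72.32.0.0/11 (72.32.0.0 - 72.63.255.255)
  72.56.0.0/14 (72.56.0.0 - 72.59.255.255)
  72.59.192.0/18 (72.59.192.0 - 72.59.255.255)
Most specific is 72.59.192.0/18.

72.59.192.0/18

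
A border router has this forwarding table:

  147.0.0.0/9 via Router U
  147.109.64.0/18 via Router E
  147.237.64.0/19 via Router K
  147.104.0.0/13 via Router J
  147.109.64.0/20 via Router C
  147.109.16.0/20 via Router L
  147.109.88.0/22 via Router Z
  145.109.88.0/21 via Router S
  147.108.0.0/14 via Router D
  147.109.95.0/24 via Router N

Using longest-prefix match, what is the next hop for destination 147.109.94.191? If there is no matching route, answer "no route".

Routes whose prefix contains 147.109.94.191:
  147.0.0.0/9 (147.0.0.0 - 147.127.255.255) -> Router U
  147.104.0.0/13 (147.104.0.0 - 147.111.255.255) -> Router J
  147.108.0.0/14 (147.108.0.0 - 147.111.255.255) -> Router D
  147.109.64.0/18 (147.109.64.0 - 147.109.127.255) -> Router E
More-specific entries that do NOT match:
  147.109.95.0/24 (147.109.95.0 - 147.109.95.255) does not contain 147.109.94.191
  147.109.88.0/22 (147.109.88.0 - 147.109.91.255) does not contain 147.109.94.191
  145.109.88.0/21 (145.109.88.0 - 145.109.95.255) does not contain 147.109.94.191
  147.109.64.0/20 (147.109.64.0 - 147.109.79.255) does not contain 147.109.94.191
  147.109.16.0/20 (147.109.16.0 - 147.109.31.255) does not contain 147.109.94.191
  147.237.64.0/19 (147.237.64.0 - 147.237.95.255) does not contain 147.109.94.191
Longest matching prefix is /18 -> next hop Router E.

Router E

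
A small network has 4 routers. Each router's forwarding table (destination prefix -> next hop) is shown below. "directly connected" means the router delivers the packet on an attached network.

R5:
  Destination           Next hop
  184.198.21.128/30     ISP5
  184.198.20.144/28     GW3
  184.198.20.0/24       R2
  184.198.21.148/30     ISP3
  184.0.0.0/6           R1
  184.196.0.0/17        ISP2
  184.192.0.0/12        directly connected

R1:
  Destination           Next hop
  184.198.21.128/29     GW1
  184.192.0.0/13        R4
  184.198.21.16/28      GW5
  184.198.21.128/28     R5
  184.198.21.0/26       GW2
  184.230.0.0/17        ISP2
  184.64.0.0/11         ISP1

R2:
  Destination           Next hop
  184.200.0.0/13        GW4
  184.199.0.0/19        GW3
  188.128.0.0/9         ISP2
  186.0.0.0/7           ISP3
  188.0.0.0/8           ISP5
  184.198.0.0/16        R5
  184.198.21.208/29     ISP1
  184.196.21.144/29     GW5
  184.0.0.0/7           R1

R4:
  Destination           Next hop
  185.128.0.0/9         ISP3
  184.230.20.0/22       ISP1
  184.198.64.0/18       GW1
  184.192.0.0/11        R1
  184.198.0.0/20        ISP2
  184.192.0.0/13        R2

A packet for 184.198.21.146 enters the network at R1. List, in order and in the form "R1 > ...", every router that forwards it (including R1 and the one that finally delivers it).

At R1: longest match for 184.198.21.146 is 184.192.0.0/13 -> R4
At R4: longest match for 184.198.21.146 is 184.192.0.0/13 -> R2
At R2: longest match for 184.198.21.146 is 184.198.0.0/16 -> R5
At R5: longest match for 184.198.21.146 is 184.192.0.0/12 -> directly connected

R1 > R4 > R2 > R5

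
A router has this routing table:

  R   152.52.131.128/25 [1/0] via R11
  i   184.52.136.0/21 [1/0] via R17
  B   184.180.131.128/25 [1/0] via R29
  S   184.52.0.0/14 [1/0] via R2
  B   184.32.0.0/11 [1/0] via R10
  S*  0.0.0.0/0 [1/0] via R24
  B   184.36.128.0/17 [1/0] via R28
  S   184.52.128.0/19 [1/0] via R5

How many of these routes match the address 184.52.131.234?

4

Prefixes containing 184.52.131.234:
  0.0.0.0/0 (default, matches everything)
  184.32.0.0/11 (184.32.0.0 - 184.63.255.255)
  184.52.0.0/14 (184.52.0.0 - 184.55.255.255)
  184.52.128.0/19 (184.52.128.0 - 184.52.159.255)
Total matching entries: 4.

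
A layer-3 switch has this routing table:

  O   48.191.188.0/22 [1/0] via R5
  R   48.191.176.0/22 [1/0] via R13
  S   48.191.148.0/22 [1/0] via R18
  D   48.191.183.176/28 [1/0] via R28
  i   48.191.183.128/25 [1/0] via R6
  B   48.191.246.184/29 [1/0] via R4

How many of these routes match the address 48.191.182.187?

No listed prefix contains 48.191.182.187.
Total matching entries: 0.

0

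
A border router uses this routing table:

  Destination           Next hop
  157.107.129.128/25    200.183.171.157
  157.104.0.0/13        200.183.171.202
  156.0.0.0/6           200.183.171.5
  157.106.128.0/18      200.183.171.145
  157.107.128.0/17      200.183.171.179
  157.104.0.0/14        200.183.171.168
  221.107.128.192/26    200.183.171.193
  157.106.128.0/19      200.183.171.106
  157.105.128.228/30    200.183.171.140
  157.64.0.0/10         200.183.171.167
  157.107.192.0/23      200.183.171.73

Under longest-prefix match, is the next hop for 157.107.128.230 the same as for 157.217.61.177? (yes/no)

157.107.128.230: longest match 157.107.128.0/17 -> 200.183.171.179
157.217.61.177: longest match 156.0.0.0/6 -> 200.183.171.5

no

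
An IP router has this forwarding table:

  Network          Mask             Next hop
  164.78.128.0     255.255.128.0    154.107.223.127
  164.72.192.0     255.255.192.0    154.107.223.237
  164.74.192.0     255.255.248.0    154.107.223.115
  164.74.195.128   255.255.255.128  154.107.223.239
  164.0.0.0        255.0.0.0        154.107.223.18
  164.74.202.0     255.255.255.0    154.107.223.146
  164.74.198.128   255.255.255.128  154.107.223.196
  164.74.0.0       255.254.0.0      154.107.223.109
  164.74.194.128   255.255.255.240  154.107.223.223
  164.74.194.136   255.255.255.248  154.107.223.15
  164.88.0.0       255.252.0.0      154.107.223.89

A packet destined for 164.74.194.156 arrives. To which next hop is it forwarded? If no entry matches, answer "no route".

Routes whose prefix contains 164.74.194.156:
  164.0.0.0/8 (164.0.0.0 - 164.255.255.255) -> 154.107.223.18
  164.74.0.0/15 (164.74.0.0 - 164.75.255.255) -> 154.107.223.109
  164.74.192.0/21 (164.74.192.0 - 164.74.199.255) -> 154.107.223.115
More-specific entries that do NOT match:
  164.74.194.136/29 (164.74.194.136 - 164.74.194.143) does not contain 164.74.194.156
  164.74.194.128/28 (164.74.194.128 - 164.74.194.143) does not contain 164.74.194.156
  164.74.195.128/25 (164.74.195.128 - 164.74.195.255) does not contain 164.74.194.156
  164.74.198.128/25 (164.74.198.128 - 164.74.198.255) does not contain 164.74.194.156
  164.74.202.0/24 (164.74.202.0 - 164.74.202.255) does not contain 164.74.194.156
Longest matching prefix is /21 -> next hop 154.107.223.115.

154.107.223.115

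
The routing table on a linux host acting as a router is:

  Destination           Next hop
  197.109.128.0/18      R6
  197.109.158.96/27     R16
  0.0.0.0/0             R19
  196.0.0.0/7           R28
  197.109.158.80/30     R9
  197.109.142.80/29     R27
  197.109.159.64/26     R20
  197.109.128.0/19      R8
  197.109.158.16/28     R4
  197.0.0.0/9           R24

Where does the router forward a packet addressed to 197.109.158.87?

R8

Routes whose prefix contains 197.109.158.87:
  0.0.0.0/0 (default, matches everything) -> R19
  196.0.0.0/7 (196.0.0.0 - 197.255.255.255) -> R28
  197.0.0.0/9 (197.0.0.0 - 197.127.255.255) -> R24
  197.109.128.0/18 (197.109.128.0 - 197.109.191.255) -> R6
  197.109.128.0/19 (197.109.128.0 - 197.109.159.255) -> R8
More-specific entries that do NOT match:
  197.109.158.80/30 (197.109.158.80 - 197.109.158.83) does not contain 197.109.158.87
  197.109.142.80/29 (197.109.142.80 - 197.109.142.87) does not contain 197.109.158.87
  197.109.158.16/28 (197.109.158.16 - 197.109.158.31) does not contain 197.109.158.87
  197.109.158.96/27 (197.109.158.96 - 197.109.158.127) does not contain 197.109.158.87
  197.109.159.64/26 (197.109.159.64 - 197.109.159.127) does not contain 197.109.158.87
Longest matching prefix is /19 -> next hop R8.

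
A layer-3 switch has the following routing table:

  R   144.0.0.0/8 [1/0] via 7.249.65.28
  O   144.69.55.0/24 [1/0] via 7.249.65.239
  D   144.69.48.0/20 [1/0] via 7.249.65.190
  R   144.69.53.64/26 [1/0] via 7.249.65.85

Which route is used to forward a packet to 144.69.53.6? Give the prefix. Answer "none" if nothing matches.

Entries matching 144.69.53.6:
  144.0.0.0/8 (144.0.0.0 - 144.255.255.255)
  144.69.48.0/20 (144.69.48.0 - 144.69.63.255)
Most specific is 144.69.48.0/20.

144.69.48.0/20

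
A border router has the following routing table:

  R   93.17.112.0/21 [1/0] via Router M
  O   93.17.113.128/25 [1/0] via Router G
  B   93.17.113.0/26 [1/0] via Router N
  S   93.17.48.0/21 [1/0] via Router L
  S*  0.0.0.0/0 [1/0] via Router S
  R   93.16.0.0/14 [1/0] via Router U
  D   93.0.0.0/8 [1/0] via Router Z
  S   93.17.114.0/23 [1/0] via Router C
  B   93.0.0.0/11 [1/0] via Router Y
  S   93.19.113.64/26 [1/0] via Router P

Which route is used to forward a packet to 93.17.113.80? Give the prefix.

Entries matching 93.17.113.80:
  0.0.0.0/0 (default, matches everything)
  93.0.0.0/8 (93.0.0.0 - 93.255.255.255)
  93.0.0.0/11 (93.0.0.0 - 93.31.255.255)
  93.16.0.0/14 (93.16.0.0 - 93.19.255.255)
  93.17.112.0/21 (93.17.112.0 - 93.17.119.255)
Most specific is 93.17.112.0/21.

93.17.112.0/21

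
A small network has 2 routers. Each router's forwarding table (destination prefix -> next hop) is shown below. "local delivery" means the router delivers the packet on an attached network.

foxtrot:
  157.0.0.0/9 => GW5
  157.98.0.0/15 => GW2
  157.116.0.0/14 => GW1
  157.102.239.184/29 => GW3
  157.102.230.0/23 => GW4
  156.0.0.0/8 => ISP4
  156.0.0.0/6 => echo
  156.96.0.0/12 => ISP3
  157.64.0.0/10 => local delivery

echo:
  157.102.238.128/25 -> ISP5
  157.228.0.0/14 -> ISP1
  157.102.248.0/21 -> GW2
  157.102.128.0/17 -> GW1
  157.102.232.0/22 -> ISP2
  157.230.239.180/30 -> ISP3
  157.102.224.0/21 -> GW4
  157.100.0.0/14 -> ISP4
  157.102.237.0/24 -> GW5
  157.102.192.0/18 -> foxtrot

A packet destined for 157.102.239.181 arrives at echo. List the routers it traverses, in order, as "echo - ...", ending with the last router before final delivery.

At echo: longest match for 157.102.239.181 is 157.102.192.0/18 -> foxtrot
At foxtrot: longest match for 157.102.239.181 is 157.64.0.0/10 -> local delivery

echo - foxtrot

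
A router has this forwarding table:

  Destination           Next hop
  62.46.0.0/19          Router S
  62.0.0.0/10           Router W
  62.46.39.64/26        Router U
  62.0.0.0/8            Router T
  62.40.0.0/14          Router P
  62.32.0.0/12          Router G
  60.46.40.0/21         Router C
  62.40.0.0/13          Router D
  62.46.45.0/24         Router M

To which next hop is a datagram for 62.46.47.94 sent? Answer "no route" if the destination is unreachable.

Router D

Routes whose prefix contains 62.46.47.94:
  62.0.0.0/8 (62.0.0.0 - 62.255.255.255) -> Router T
  62.0.0.0/10 (62.0.0.0 - 62.63.255.255) -> Router W
  62.32.0.0/12 (62.32.0.0 - 62.47.255.255) -> Router G
  62.40.0.0/13 (62.40.0.0 - 62.47.255.255) -> Router D
More-specific entries that do NOT match:
  62.46.39.64/26 (62.46.39.64 - 62.46.39.127) does not contain 62.46.47.94
  62.46.45.0/24 (62.46.45.0 - 62.46.45.255) does not contain 62.46.47.94
  60.46.40.0/21 (60.46.40.0 - 60.46.47.255) does not contain 62.46.47.94
  62.46.0.0/19 (62.46.0.0 - 62.46.31.255) does not contain 62.46.47.94
  62.40.0.0/14 (62.40.0.0 - 62.43.255.255) does not contain 62.46.47.94
Longest matching prefix is /13 -> next hop Router D.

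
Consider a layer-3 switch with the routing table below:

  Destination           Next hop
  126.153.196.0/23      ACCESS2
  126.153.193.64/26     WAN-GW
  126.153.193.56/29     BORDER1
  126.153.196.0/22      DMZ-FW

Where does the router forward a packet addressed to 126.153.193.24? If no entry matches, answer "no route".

no route

No entry's prefix contains 126.153.193.24; there is no default route.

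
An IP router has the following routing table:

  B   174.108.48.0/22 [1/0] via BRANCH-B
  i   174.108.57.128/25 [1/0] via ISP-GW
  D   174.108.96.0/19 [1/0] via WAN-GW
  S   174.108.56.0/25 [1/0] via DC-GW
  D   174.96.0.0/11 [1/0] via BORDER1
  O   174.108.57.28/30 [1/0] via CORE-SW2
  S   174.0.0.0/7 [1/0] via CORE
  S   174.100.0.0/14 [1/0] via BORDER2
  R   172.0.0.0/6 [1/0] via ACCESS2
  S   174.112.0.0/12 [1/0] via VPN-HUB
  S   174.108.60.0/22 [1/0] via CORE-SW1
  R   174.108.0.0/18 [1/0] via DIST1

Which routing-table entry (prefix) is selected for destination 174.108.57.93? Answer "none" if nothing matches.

Entries matching 174.108.57.93:
  172.0.0.0/6 (172.0.0.0 - 175.255.255.255)
  174.0.0.0/7 (174.0.0.0 - 175.255.255.255)
  174.96.0.0/11 (174.96.0.0 - 174.127.255.255)
  174.108.0.0/18 (174.108.0.0 - 174.108.63.255)
Most specific is 174.108.0.0/18.

174.108.0.0/18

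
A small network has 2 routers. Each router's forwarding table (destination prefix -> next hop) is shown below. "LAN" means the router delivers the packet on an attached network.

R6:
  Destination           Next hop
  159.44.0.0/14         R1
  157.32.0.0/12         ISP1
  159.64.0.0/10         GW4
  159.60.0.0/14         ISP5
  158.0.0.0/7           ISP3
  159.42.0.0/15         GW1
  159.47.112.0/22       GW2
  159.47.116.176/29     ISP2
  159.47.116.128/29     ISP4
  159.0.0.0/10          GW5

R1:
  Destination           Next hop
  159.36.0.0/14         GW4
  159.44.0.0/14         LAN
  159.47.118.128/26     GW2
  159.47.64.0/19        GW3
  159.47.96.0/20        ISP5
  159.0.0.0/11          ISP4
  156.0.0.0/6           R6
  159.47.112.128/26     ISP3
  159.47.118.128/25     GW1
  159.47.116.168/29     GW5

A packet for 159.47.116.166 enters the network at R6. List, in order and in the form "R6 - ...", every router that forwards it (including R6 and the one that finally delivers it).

At R6: longest match for 159.47.116.166 is 159.44.0.0/14 -> R1
At R1: longest match for 159.47.116.166 is 159.44.0.0/14 -> LAN

R6 - R1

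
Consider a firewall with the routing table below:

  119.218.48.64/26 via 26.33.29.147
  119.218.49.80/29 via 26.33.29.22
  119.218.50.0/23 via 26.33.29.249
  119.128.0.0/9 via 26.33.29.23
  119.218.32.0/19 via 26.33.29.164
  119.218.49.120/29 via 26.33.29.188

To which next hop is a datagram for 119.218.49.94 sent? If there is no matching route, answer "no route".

26.33.29.164

Routes whose prefix contains 119.218.49.94:
  119.128.0.0/9 (119.128.0.0 - 119.255.255.255) -> 26.33.29.23
  119.218.32.0/19 (119.218.32.0 - 119.218.63.255) -> 26.33.29.164
More-specific entries that do NOT match:
  119.218.49.80/29 (119.218.49.80 - 119.218.49.87) does not contain 119.218.49.94
  119.218.49.120/29 (119.218.49.120 - 119.218.49.127) does not contain 119.218.49.94
  119.218.48.64/26 (119.218.48.64 - 119.218.48.127) does not contain 119.218.49.94
  119.218.50.0/23 (119.218.50.0 - 119.218.51.255) does not contain 119.218.49.94
Longest matching prefix is /19 -> next hop 26.33.29.164.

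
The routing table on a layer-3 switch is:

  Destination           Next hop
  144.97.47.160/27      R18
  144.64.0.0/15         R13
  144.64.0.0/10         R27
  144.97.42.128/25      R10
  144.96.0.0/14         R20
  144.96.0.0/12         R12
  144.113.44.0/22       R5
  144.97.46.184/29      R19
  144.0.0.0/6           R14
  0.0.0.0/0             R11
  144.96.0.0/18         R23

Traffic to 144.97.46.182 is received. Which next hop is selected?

R20

Routes whose prefix contains 144.97.46.182:
  0.0.0.0/0 (default, matches everything) -> R11
  144.0.0.0/6 (144.0.0.0 - 147.255.255.255) -> R14
  144.64.0.0/10 (144.64.0.0 - 144.127.255.255) -> R27
  144.96.0.0/12 (144.96.0.0 - 144.111.255.255) -> R12
  144.96.0.0/14 (144.96.0.0 - 144.99.255.255) -> R20
More-specific entries that do NOT match:
  144.97.46.184/29 (144.97.46.184 - 144.97.46.191) does not contain 144.97.46.182
  144.97.47.160/27 (144.97.47.160 - 144.97.47.191) does not contain 144.97.46.182
  144.97.42.128/25 (144.97.42.128 - 144.97.42.255) does not contain 144.97.46.182
  144.113.44.0/22 (144.113.44.0 - 144.113.47.255) does not contain 144.97.46.182
  144.96.0.0/18 (144.96.0.0 - 144.96.63.255) does not contain 144.97.46.182
  144.64.0.0/15 (144.64.0.0 - 144.65.255.255) does not contain 144.97.46.182
Longest matching prefix is /14 -> next hop R20.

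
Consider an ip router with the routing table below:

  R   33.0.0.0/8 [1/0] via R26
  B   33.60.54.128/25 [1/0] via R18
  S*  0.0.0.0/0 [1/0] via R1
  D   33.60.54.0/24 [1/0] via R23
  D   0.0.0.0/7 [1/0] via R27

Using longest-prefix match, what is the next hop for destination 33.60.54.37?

Routes whose prefix contains 33.60.54.37:
  0.0.0.0/0 (default, matches everything) -> R1
  33.0.0.0/8 (33.0.0.0 - 33.255.255.255) -> R26
  33.60.54.0/24 (33.60.54.0 - 33.60.54.255) -> R23
More-specific entries that do NOT match:
  33.60.54.128/25 (33.60.54.128 - 33.60.54.255) does not contain 33.60.54.37
Longest matching prefix is /24 -> next hop R23.

R23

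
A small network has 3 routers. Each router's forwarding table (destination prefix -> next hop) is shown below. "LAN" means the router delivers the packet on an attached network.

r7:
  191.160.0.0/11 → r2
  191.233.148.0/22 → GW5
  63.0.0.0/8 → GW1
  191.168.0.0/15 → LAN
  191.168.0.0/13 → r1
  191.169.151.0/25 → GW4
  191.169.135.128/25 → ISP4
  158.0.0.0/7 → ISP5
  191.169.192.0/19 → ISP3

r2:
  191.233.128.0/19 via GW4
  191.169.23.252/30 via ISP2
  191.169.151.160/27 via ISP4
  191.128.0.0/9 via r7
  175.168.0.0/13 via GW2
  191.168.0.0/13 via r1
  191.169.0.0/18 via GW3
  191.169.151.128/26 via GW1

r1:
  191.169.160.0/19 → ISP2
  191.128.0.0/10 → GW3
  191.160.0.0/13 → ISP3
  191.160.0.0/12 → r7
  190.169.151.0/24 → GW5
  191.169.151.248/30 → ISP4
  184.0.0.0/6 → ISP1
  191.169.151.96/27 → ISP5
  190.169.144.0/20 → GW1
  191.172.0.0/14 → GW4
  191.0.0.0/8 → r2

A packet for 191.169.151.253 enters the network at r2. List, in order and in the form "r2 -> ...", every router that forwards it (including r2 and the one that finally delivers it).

At r2: longest match for 191.169.151.253 is 191.168.0.0/13 -> r1
At r1: longest match for 191.169.151.253 is 191.160.0.0/12 -> r7
At r7: longest match for 191.169.151.253 is 191.168.0.0/15 -> LAN

r2 -> r1 -> r7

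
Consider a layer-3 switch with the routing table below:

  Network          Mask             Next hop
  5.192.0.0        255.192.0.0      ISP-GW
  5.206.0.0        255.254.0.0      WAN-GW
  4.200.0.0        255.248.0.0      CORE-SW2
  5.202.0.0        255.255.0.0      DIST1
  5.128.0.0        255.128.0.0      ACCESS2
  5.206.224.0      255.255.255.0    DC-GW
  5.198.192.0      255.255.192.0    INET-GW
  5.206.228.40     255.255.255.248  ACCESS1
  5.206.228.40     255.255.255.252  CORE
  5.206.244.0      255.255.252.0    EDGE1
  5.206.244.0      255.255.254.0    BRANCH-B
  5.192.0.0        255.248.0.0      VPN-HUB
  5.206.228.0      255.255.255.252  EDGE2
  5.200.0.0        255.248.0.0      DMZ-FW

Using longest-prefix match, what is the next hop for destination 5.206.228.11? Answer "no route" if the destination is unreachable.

Routes whose prefix contains 5.206.228.11:
  5.128.0.0/9 (5.128.0.0 - 5.255.255.255) -> ACCESS2
  5.192.0.0/10 (5.192.0.0 - 5.255.255.255) -> ISP-GW
  5.200.0.0/13 (5.200.0.0 - 5.207.255.255) -> DMZ-FW
  5.206.0.0/15 (5.206.0.0 - 5.207.255.255) -> WAN-GW
More-specific entries that do NOT match:
  5.206.228.40/30 (5.206.228.40 - 5.206.228.43) does not contain 5.206.228.11
  5.206.228.0/30 (5.206.228.0 - 5.206.228.3) does not contain 5.206.228.11
  5.206.228.40/29 (5.206.228.40 - 5.206.228.47) does not contain 5.206.228.11
  5.206.224.0/24 (5.206.224.0 - 5.206.224.255) does not contain 5.206.228.11
  5.206.244.0/23 (5.206.244.0 - 5.206.245.255) does not contain 5.206.228.11
  5.206.244.0/22 (5.206.244.0 - 5.206.247.255) does not contain 5.206.228.11
  5.198.192.0/18 (5.198.192.0 - 5.198.255.255) does not contain 5.206.228.11
  5.202.0.0/16 (5.202.0.0 - 5.202.255.255) does not contain 5.206.228.11
Longest matching prefix is /15 -> next hop WAN-GW.

WAN-GW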